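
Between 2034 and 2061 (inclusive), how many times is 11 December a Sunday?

4

Track 11 December's weekday year by year (advancing +1, or +2 across a Feb 29):
  2034: Mon  2035: Tue (+1)  2036: Thu (+2)  2037: Fri (+1)  2038: Sat (+1)
  2039: Sun (+1) ✓  2040: Tue (+2)  2041: Wed (+1)  2042: Thu (+1)  2043: Fri (+1)
  2044: Sun (+2) ✓  2045: Mon (+1)  2046: Tue (+1)  2047: Wed (+1)  2048: Fri (+2)
  2049: Sat (+1)  2050: Sun (+1) ✓  2051: Mon (+1)  2052: Wed (+2)  2053: Thu (+1)
  2054: Fri (+1)  2055: Sat (+1)  2056: Mon (+2)  2057: Tue (+1)  2058: Wed (+1)
  2059: Thu (+1)  2060: Sat (+2)  2061: Sun (+1) ✓
Sunday years: 2039, 2044, 2050, 2061 — 4 in total.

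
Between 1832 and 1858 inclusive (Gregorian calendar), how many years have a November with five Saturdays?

November has 30 days; it has five Saturdays when Saturday falls among the first (month-length − 28) days — i.e. when November 1 is one of Saturday/Friday.
November 1 by year: 1832:Thu 1833:Fri✓ 1834:Sat✓ 1835:Sun 1836:Tue 1837:Wed 1838:Thu 1839:Fri✓ 1840:Sun 1841:Mon 1842:Tue 1843:Wed 1844:Fri✓ 1845:Sat✓ 1846:Sun 1847:Mon 1848:Wed 1849:Thu 1850:Fri✓ 1851:Sat✓ 1852:Mon 1853:Tue 1854:Wed 1855:Thu 1856:Sat✓ 1857:Sun 1858:Mon
Years with five Saturdays: 1833, 1834, 1839, 1844, 1845, 1850, 1851, 1856 → 8.

8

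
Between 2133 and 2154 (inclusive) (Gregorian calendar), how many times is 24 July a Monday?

Track 24 July's weekday year by year (advancing +1, or +2 across a Feb 29):
  2133: Fri  2134: Sat (+1)  2135: Sun (+1)  2136: Tue (+2)  2137: Wed (+1)
  2138: Thu (+1)  2139: Fri (+1)  2140: Sun (+2)  2141: Mon (+1) ✓  2142: Tue (+1)
  2143: Wed (+1)  2144: Fri (+2)  2145: Sat (+1)  2146: Sun (+1)  2147: Mon (+1) ✓
  2148: Wed (+2)  2149: Thu (+1)  2150: Fri (+1)  2151: Sat (+1)  2152: Mon (+2) ✓
  2153: Tue (+1)  2154: Wed (+1)
Monday years: 2141, 2147, 2152 — 3 in total.

3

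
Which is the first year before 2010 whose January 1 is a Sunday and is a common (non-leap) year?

2006

Jan 1 advances by 2 weekdays after a leap year and by 1 after a common year.
2010: Jan 1 is Friday.
2009: Thursday
2008: Tuesday (leap)
2007: Monday
2006: Sunday
2006 begins on a Sunday and is a common year.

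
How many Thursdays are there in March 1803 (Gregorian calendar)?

March 1803 has 31 days and begins on Tuesday.
The first Thursday is March 3.
Thursdays fall on 3, 10, 17, 24, 31 — that's 5.

5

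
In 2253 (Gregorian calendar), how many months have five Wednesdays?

A month of length L has five Wednesdays iff its first Wednesday is on day ≤ L−28 (so day 1–3 in a 31-day month, 1–2 in a 30-day month, day 1 in a leap February).
Checking each month of 2253: Jan starts Sat (31d); Feb starts Tue (28d); Mar starts Tue (31d) ✓; Apr starts Fri (30d); May starts Sun (31d); Jun starts Wed (30d) ✓; Jul starts Fri (31d); Aug starts Mon (31d) ✓; Sep starts Thu (30d); Oct starts Sat (31d); Nov starts Tue (30d) ✓; Dec starts Thu (31d).
Five-Wednesday months: March, June, August, November → 4.

4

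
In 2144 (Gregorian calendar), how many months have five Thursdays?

A month of length L has five Thursdays iff its first Thursday is on day ≤ L−28 (so day 1–3 in a 31-day month, 1–2 in a 30-day month, day 1 in a leap February).
Checking each month of 2144: Jan starts Wed (31d) ✓; Feb starts Sat (29d); Mar starts Sun (31d); Apr starts Wed (30d) ✓; May starts Fri (31d); Jun starts Mon (30d); Jul starts Wed (31d) ✓; Aug starts Sat (31d); Sep starts Tue (30d); Oct starts Thu (31d) ✓; Nov starts Sun (30d); Dec starts Tue (31d) ✓.
Five-Thursday months: January, April, July, October, December → 5.

5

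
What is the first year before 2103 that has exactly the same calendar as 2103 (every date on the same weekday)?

2091

Two years share a calendar iff Jan 1 falls on the same weekday and both are leap or both are common. 2103: Jan 1 is Monday, common year.
2102: Jan 1 Sunday, common
2101: Jan 1 Saturday, common
2100: Jan 1 Friday, common
2099: Jan 1 Thursday, common
2098: Jan 1 Wednesday, common
2097: Jan 1 Tuesday, common
2096: Jan 1 Sunday, leap
2095: Jan 1 Saturday, common
2094: Jan 1 Friday, common
2093: Jan 1 Thursday, common
2092: Jan 1 Tuesday, leap
2091: Jan 1 Monday, common
2091 matches on both conditions.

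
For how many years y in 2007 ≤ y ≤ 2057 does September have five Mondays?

September has 30 days; it has five Mondays when Monday falls among the first (month-length − 28) days — i.e. when September 1 is one of Monday/Sunday.
September 1 by year: 2007:Sat 2008:Mon✓ 2009:Tue 2010:Wed 2011:Thu 2012:Sat 2013:Sun✓ 2014:Mon✓ 2015:Tue 2016:Thu 2017:Fri 2018:Sat 2019:Sun✓ 2020:Tue 2021:Wed …(21 more)… 2043:Tue 2044:Thu 2045:Fri 2046:Sat 2047:Sun✓ 2048:Tue 2049:Wed 2050:Thu 2051:Fri 2052:Sun✓ 2053:Mon✓ 2054:Tue 2055:Wed 2056:Fri 2057:Sat
Years with five Mondays: 2008, 2013, 2014, 2019, 2024, 2025, 2030, 2031, 2036, 2041, 2042, 2047, 2052, 2053 → 14.

14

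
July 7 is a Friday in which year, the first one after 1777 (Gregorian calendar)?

1780

From one year to the next, a fixed date's weekday advances by 1, or by 2 when a Feb 29 lies between the two dates.
1777: July 7 is Monday.
1778: Tuesday (+1)
1779: Wednesday (+1)
1780: Friday (+2)
July 7 falls on a Friday in 1780.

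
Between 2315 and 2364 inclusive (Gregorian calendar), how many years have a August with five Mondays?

August has 31 days; it has five Mondays when Monday falls among the first (month-length − 28) days — i.e. when August 1 is one of Monday/Sunday/Saturday.
August 1 by year: 2315:Sun✓ 2316:Tue 2317:Wed 2318:Thu 2319:Fri 2320:Sun✓ 2321:Mon✓ 2322:Tue 2323:Wed 2324:Fri 2325:Sat✓ 2326:Sun✓ 2327:Mon✓ 2328:Wed 2329:Thu …(20 more)… 2350:Tue 2351:Wed 2352:Fri 2353:Sat✓ 2354:Sun✓ 2355:Mon✓ 2356:Wed 2357:Thu 2358:Fri 2359:Sat✓ 2360:Mon✓ 2361:Tue 2362:Wed 2363:Thu 2364:Sat✓
Years with five Mondays: 2315, 2320, 2321, 2325, 2326, 2327, 2331, 2332, 2336, 2337, 2338, 2342, 2343, 2348, 2349, 2353, 2354, 2355, 2359, 2360, 2364 → 21.

21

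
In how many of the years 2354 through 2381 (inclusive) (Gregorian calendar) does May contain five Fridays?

May has 31 days; it has five Fridays when Friday falls among the first (month-length − 28) days — i.e. when May 1 is one of Friday/Thursday/Wednesday.
May 1 by year: 2354:Sat 2355:Sun 2356:Tue 2357:Wed✓ 2358:Thu✓ 2359:Fri✓ 2360:Sun 2361:Mon 2362:Tue 2363:Wed✓ 2364:Fri✓ 2365:Sat 2366:Sun 2367:Mon 2368:Wed✓ 2369:Thu✓ 2370:Fri✓ 2371:Sat 2372:Mon 2373:Tue 2374:Wed✓ 2375:Thu✓ 2376:Sat 2377:Sun 2378:Mon 2379:Tue 2380:Thu✓ 2381:Fri✓
Years with five Fridays: 2357, 2358, 2359, 2363, 2364, 2368, 2369, 2370, 2374, 2375, 2380, 2381 → 12.

12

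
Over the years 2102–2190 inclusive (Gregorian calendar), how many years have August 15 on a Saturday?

Track August 15's weekday year by year (advancing +1, or +2 across a Feb 29):
  2102: Tue  2103: Wed (+1)  2104: Fri (+2)  2105: Sat (+1) ✓  2106: Sun (+1)
  2107: Mon (+1)  2108: Wed (+2)  2109: Thu (+1)  2110: Fri (+1)  2111: Sat (+1) ✓
  2112: Mon (+2)  2113: Tue (+1)  2114: Wed (+1)  2115: Thu (+1)  … (61 more years) …
  2177: Fri (+1)  2178: Sat (+1) ✓  2179: Sun (+1)  2180: Tue (+2)  2181: Wed (+1)
  2182: Thu (+1)  2183: Fri (+1)  2184: Sun (+2)  2185: Mon (+1)  2186: Tue (+1)
  2187: Wed (+1)  2188: Fri (+2)  2189: Sat (+1) ✓  2190: Sun (+1)
Saturday years: 2105, 2111, 2116, 2122, 2133, 2139, 2144, 2150, 2161, 2167, 2172, 2178, 2189 — 13 in total.

13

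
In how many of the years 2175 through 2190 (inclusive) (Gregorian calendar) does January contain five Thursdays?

7

January has 31 days; it has five Thursdays when Thursday falls among the first (month-length − 28) days — i.e. when January 1 is one of Thursday/Wednesday/Tuesday.
January 1 by year: 2175:Sun 2176:Mon 2177:Wed✓ 2178:Thu✓ 2179:Fri 2180:Sat 2181:Mon 2182:Tue✓ 2183:Wed✓ 2184:Thu✓ 2185:Sat 2186:Sun 2187:Mon 2188:Tue✓ 2189:Thu✓ 2190:Fri
Years with five Thursdays: 2177, 2178, 2182, 2183, 2184, 2188, 2189 → 7.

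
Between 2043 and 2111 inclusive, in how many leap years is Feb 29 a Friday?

Leap years in 2043–2111: 16 of them.
Feb 29 weekday advances by 5 (mod 7) from one leap year to the next four years later (or differs when a century non-leap intervenes).
Leap-day weekdays: 2044:Mon 2048:Sat 2052:Thu 2056:Tue 2060:Sun 2064:Fri✓ 2068:Wed 2072:Mon 2076:Sat 2080:Thu 2084:Tue 2088:Sun 2092:Fri✓ 2096:Wed 2104:Fri✓ 2108:Wed
Friday: 2064, 2092, 2104 → 3.

3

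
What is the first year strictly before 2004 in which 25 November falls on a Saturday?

From one year to the next, a fixed date's weekday advances by 1, or by 2 when a Feb 29 lies between the two dates.
2004: November 25 is Thursday.
2003: Tuesday (−2)
2002: Monday (−1)
2001: Sunday (−1)
2000: Saturday (−1)
25 November falls on a Saturday in 2000.

2000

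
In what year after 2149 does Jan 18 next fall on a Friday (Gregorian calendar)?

2154

From one year to the next, a fixed date's weekday advances by 1, or by 2 when a Feb 29 lies between the two dates.
2149: January 18 is Saturday.
2150: Sunday (+1)
2151: Monday (+1)
2152: Tuesday (+1)
2153: Thursday (+2)
2154: Friday (+1)
Jan 18 falls on a Friday in 2154.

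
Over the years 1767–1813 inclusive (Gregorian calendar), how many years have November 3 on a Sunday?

7

Track November 3's weekday year by year (advancing +1, or +2 across a Feb 29):
  1767: Tue  1768: Thu (+2)  1769: Fri (+1)  1770: Sat (+1)  1771: Sun (+1) ✓
  1772: Tue (+2)  1773: Wed (+1)  1774: Thu (+1)  1775: Fri (+1)  1776: Sun (+2) ✓
  1777: Mon (+1)  1778: Tue (+1)  1779: Wed (+1)  1780: Fri (+2)  … (19 more years) …
  1800: Mon (+1)  1801: Tue (+1)  1802: Wed (+1)  1803: Thu (+1)  1804: Sat (+2)
  1805: Sun (+1) ✓  1806: Mon (+1)  1807: Tue (+1)  1808: Thu (+2)  1809: Fri (+1)
  1810: Sat (+1)  1811: Sun (+1) ✓  1812: Tue (+2)  1813: Wed (+1)
Sunday years: 1771, 1776, 1782, 1793, 1799, 1805, 1811 — 7 in total.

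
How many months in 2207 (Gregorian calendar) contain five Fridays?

4

A month of length L has five Fridays iff its first Friday is on day ≤ L−28 (so day 1–3 in a 31-day month, 1–2 in a 30-day month, day 1 in a leap February).
Checking each month of 2207: Jan starts Thu (31d) ✓; Feb starts Sun (28d); Mar starts Sun (31d); Apr starts Wed (30d); May starts Fri (31d) ✓; Jun starts Mon (30d); Jul starts Wed (31d) ✓; Aug starts Sat (31d); Sep starts Tue (30d); Oct starts Thu (31d) ✓; Nov starts Sun (30d); Dec starts Tue (31d).
Five-Friday months: January, May, July, October → 4.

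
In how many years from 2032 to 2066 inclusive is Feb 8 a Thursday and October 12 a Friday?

Check each year's weekday for Feb 8 and October 12:
  2032: Sun/Tue  2033: Tue/Wed  2034: Wed/Thu  2035: Thu/Fri ✓  2036: Fri/Sun  2037: Sun/Mon  2038: Mon/Tue  2039: Tue/Wed  2040: Wed/Fri  2041: Fri/Sat  2042: Sat/Sun  2043: Sun/Mon  2044: Mon/Wed  2045: Wed/Thu  …(7 more)…  2053: Sat/Sun  2054: Sun/Mon  2055: Mon/Tue  2056: Tue/Thu  2057: Thu/Fri ✓  2058: Fri/Sat  2059: Sat/Sun  2060: Sun/Tue  2061: Tue/Wed  2062: Wed/Thu  2063: Thu/Fri ✓  2064: Fri/Sun  2065: Sun/Mon  2066: Mon/Tue
Both conditions hold in: 2035, 2046, 2057, 2063 — 4.

4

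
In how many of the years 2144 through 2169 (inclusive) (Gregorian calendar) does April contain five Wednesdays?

April has 30 days; it has five Wednesdays when Wednesday falls among the first (month-length − 28) days — i.e. when April 1 is one of Wednesday/Tuesday.
April 1 by year: 2144:Wed✓ 2145:Thu 2146:Fri 2147:Sat 2148:Mon 2149:Tue✓ 2150:Wed✓ 2151:Thu 2152:Sat 2153:Sun 2154:Mon 2155:Tue✓ 2156:Thu 2157:Fri 2158:Sat 2159:Sun 2160:Tue✓ 2161:Wed✓ 2162:Thu 2163:Fri 2164:Sun 2165:Mon 2166:Tue✓ 2167:Wed✓ 2168:Fri 2169:Sat
Years with five Wednesdays: 2144, 2149, 2150, 2155, 2160, 2161, 2166, 2167 → 8.

8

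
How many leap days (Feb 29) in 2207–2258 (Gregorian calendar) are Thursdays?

2

Leap years in 2207–2258: 13 of them.
Feb 29 weekday advances by 5 (mod 7) from one leap year to the next four years later (or differs when a century non-leap intervenes).
Leap-day weekdays: 2208:Mon 2212:Sat 2216:Thu✓ 2220:Tue 2224:Sun 2228:Fri 2232:Wed 2236:Mon 2240:Sat 2244:Thu✓ 2248:Tue 2252:Sun 2256:Fri
Thursday: 2216, 2244 → 2.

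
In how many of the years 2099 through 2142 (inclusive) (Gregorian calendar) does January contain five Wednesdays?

January has 31 days; it has five Wednesdays when Wednesday falls among the first (month-length − 28) days — i.e. when January 1 is one of Wednesday/Tuesday/Monday.
January 1 by year: 2099:Thu 2100:Fri 2101:Sat 2102:Sun 2103:Mon✓ 2104:Tue✓ 2105:Thu 2106:Fri 2107:Sat 2108:Sun 2109:Tue✓ 2110:Wed✓ 2111:Thu 2112:Fri 2113:Sun …(14 more)… 2128:Thu 2129:Sat 2130:Sun 2131:Mon✓ 2132:Tue✓ 2133:Thu 2134:Fri 2135:Sat 2136:Sun 2137:Tue✓ 2138:Wed✓ 2139:Thu 2140:Fri 2141:Sun 2142:Mon✓
Years with five Wednesdays: 2103, 2104, 2109, 2110, 2114, 2115, 2116, 2120, 2121, 2125, 2126, 2127, 2131, 2132, 2137, 2138, 2142 → 17.

17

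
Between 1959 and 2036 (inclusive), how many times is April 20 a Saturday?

11

Track April 20's weekday year by year (advancing +1, or +2 across a Feb 29):
  1959: Mon  1960: Wed (+2)  1961: Thu (+1)  1962: Fri (+1)  1963: Sat (+1) ✓
  1964: Mon (+2)  1965: Tue (+1)  1966: Wed (+1)  1967: Thu (+1)  1968: Sat (+2) ✓
  1969: Sun (+1)  1970: Mon (+1)  1971: Tue (+1)  1972: Thu (+2)  … (50 more years) …
  2023: Thu (+1)  2024: Sat (+2) ✓  2025: Sun (+1)  2026: Mon (+1)  2027: Tue (+1)
  2028: Thu (+2)  2029: Fri (+1)  2030: Sat (+1) ✓  2031: Sun (+1)  2032: Tue (+2)
  2033: Wed (+1)  2034: Thu (+1)  2035: Fri (+1)  2036: Sun (+2)
Saturday years: 1963, 1968, 1974, 1985, 1991, 1996, 2002, 2013, 2019, 2024, 2030 — 11 in total.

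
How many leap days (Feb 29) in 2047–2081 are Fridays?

Leap years in 2047–2081: 9 of them.
Feb 29 weekday advances by 5 (mod 7) from one leap year to the next four years later (or differs when a century non-leap intervenes).
Leap-day weekdays: 2048:Sat 2052:Thu 2056:Tue 2060:Sun 2064:Fri✓ 2068:Wed 2072:Mon 2076:Sat 2080:Thu
Friday: 2064 → 1.

1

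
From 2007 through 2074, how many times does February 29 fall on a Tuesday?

2

Leap years in 2007–2074: 17 of them.
Feb 29 weekday advances by 5 (mod 7) from one leap year to the next four years later (or differs when a century non-leap intervenes).
Leap-day weekdays: 2008:Fri 2012:Wed 2016:Mon 2020:Sat 2024:Thu 2028:Tue✓ 2032:Sun 2036:Fri 2040:Wed 2044:Mon 2048:Sat 2052:Thu 2056:Tue✓ 2060:Sun 2064:Fri 2068:Wed 2072:Mon
Tuesday: 2028, 2056 → 2.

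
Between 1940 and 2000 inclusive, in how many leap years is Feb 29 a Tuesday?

3

Leap years in 1940–2000: 16 of them.
Feb 29 weekday advances by 5 (mod 7) from one leap year to the next four years later (or differs when a century non-leap intervenes).
Leap-day weekdays: 1940:Thu 1944:Tue✓ 1948:Sun 1952:Fri 1956:Wed 1960:Mon 1964:Sat 1968:Thu 1972:Tue✓ 1976:Sun 1980:Fri 1984:Wed 1988:Mon 1992:Sat 1996:Thu 2000:Tue✓
Tuesday: 1944, 1972, 2000 → 3.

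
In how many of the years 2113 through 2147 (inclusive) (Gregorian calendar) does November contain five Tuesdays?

10

November has 30 days; it has five Tuesdays when Tuesday falls among the first (month-length − 28) days — i.e. when November 1 is one of Tuesday/Monday.
November 1 by year: 2113:Wed 2114:Thu 2115:Fri 2116:Sun 2117:Mon✓ 2118:Tue✓ 2119:Wed 2120:Fri 2121:Sat 2122:Sun 2123:Mon✓ 2124:Wed 2125:Thu 2126:Fri 2127:Sat …(5 more)… 2133:Sun 2134:Mon✓ 2135:Tue✓ 2136:Thu 2137:Fri 2138:Sat 2139:Sun 2140:Tue✓ 2141:Wed 2142:Thu 2143:Fri 2144:Sun 2145:Mon✓ 2146:Tue✓ 2147:Wed
Years with five Tuesdays: 2117, 2118, 2123, 2128, 2129, 2134, 2135, 2140, 2145, 2146 → 10.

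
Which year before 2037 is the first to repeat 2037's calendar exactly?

Two years share a calendar iff Jan 1 falls on the same weekday and both are leap or both are common. 2037: Jan 1 is Thursday, common year.
2036: Jan 1 Tuesday, leap
2035: Jan 1 Monday, common
2034: Jan 1 Sunday, common
2033: Jan 1 Saturday, common
2032: Jan 1 Thursday, leap
2031: Jan 1 Wednesday, common
2030: Jan 1 Tuesday, common
2029: Jan 1 Monday, common
2028: Jan 1 Saturday, leap
2027: Jan 1 Friday, common
2026: Jan 1 Thursday, common
2026 matches on both conditions.

2026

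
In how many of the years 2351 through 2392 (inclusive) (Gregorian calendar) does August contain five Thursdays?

18

August has 31 days; it has five Thursdays when Thursday falls among the first (month-length − 28) days — i.e. when August 1 is one of Thursday/Wednesday/Tuesday.
August 1 by year: 2351:Wed✓ 2352:Fri 2353:Sat 2354:Sun 2355:Mon 2356:Wed✓ 2357:Thu✓ 2358:Fri 2359:Sat 2360:Mon 2361:Tue✓ 2362:Wed✓ 2363:Thu✓ 2364:Sat 2365:Sun …(12 more)… 2378:Tue✓ 2379:Wed✓ 2380:Fri 2381:Sat 2382:Sun 2383:Mon 2384:Wed✓ 2385:Thu✓ 2386:Fri 2387:Sat 2388:Mon 2389:Tue✓ 2390:Wed✓ 2391:Thu✓ 2392:Sat
Years with five Thursdays: 2351, 2356, 2357, 2361, 2362, 2363, 2367, 2368, 2372, 2373, 2374, 2378, 2379, 2384, 2385, 2389, 2390, 2391 → 18.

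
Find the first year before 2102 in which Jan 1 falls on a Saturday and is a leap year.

2084

Jan 1 advances by 2 weekdays after a leap year and by 1 after a common year.
2102: Jan 1 is Sunday.
2101: Saturday
2100: Friday
2099: Thursday
2098: Wednesday
2097: Tuesday
2096: Sunday (leap)
2095: Saturday
2094: Friday
2093: Thursday
2092: Tuesday (leap)
2091: Monday
2090: Sunday
2089: Saturday
2088: Thursday (leap)
2087: Wednesday
2086: Tuesday
2085: Monday
2084: Saturday (leap)
2084 begins on a Saturday and is a leap year.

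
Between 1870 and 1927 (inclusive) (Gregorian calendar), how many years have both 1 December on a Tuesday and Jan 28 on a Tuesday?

2

Check each year's weekday for 1 December and Jan 28:
  1870: Thu/Fri  1871: Fri/Sat  1872: Sun/Sun  1873: Mon/Tue  1874: Tue/Wed  1875: Wed/Thu  1876: Fri/Fri  1877: Sat/Sun  1878: Sun/Mon  1879: Mon/Tue  1880: Wed/Wed  1881: Thu/Fri  1882: Fri/Sat  1883: Sat/Sun  …(30 more)…  1914: Tue/Wed  1915: Wed/Thu  1916: Fri/Fri  1917: Sat/Sun  1918: Sun/Mon  1919: Mon/Tue  1920: Wed/Wed  1921: Thu/Fri  1922: Fri/Sat  1923: Sat/Sun  1924: Mon/Mon  1925: Tue/Wed  1926: Wed/Thu  1927: Thu/Fri
Both conditions hold in: 1896, 1908 — 2.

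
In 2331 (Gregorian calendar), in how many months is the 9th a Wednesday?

Check the 9th of each month of 2331: Jan 9: Fri, Feb 9: Mon, Mar 9: Mon, Apr 9: Thu, May 9: Sat, Jun 9: Tue, Jul 9: Thu, Aug 9: Sun, Sep 9: Wed, Oct 9: Fri, Nov 9: Mon, Dec 9: Wed.
Wednesday occurs in September, December — 2 months.

2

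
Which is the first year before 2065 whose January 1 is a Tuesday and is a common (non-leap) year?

Jan 1 advances by 2 weekdays after a leap year and by 1 after a common year.
2065: Jan 1 is Thursday.
2064: Tuesday (leap)
2063: Monday
2062: Sunday
2061: Saturday
2060: Thursday (leap)
2059: Wednesday
2058: Tuesday
2058 begins on a Tuesday and is a common year.

2058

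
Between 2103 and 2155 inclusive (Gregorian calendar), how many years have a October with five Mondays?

October has 31 days; it has five Mondays when Monday falls among the first (month-length − 28) days — i.e. when October 1 is one of Monday/Sunday/Saturday.
October 1 by year: 2103:Mon✓ 2104:Wed 2105:Thu 2106:Fri 2107:Sat✓ 2108:Mon✓ 2109:Tue 2110:Wed 2111:Thu 2112:Sat✓ 2113:Sun✓ 2114:Mon✓ 2115:Tue 2116:Thu 2117:Fri …(23 more)… 2141:Sun✓ 2142:Mon✓ 2143:Tue 2144:Thu 2145:Fri 2146:Sat✓ 2147:Sun✓ 2148:Tue 2149:Wed 2150:Thu 2151:Fri 2152:Sun✓ 2153:Mon✓ 2154:Tue 2155:Wed
Years with five Mondays: 2103, 2107, 2108, 2112, 2113, 2114, 2118, 2119, 2124, 2125, 2129, 2130, 2131, 2135, 2136, 2140, 2141, 2142, 2146, 2147, 2152, 2153 → 22.

22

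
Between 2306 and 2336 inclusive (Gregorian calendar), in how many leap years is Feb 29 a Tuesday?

Leap years in 2306–2336: 8 of them.
Feb 29 weekday advances by 5 (mod 7) from one leap year to the next four years later (or differs when a century non-leap intervenes).
Leap-day weekdays: 2308:Sat 2312:Thu 2316:Tue✓ 2320:Sun 2324:Fri 2328:Wed 2332:Mon 2336:Sat
Tuesday: 2316 → 1.

1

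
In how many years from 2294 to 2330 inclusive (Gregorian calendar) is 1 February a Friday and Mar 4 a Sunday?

0

Check each year's weekday for 1 February and Mar 4:
  2294: Thu/Sun  2295: Fri/Mon  2296: Sat/Wed  2297: Mon/Thu  2298: Tue/Fri  2299: Wed/Sat  2300: Thu/Sun  2301: Fri/Mon  2302: Sat/Tue  2303: Sun/Wed  2304: Mon/Fri  2305: Wed/Sat  2306: Thu/Sun  2307: Fri/Mon  …(9 more)…  2317: Thu/Sun  2318: Fri/Mon  2319: Sat/Tue  2320: Sun/Thu  2321: Tue/Fri  2322: Wed/Sat  2323: Thu/Sun  2324: Fri/Tue  2325: Sun/Wed  2326: Mon/Thu  2327: Tue/Fri  2328: Wed/Sun  2329: Fri/Mon  2330: Sat/Tue
Both conditions hold in: no year — 0.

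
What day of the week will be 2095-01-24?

Monday

January 1, 2095 is a Saturday.
January 24 is day 24 of the year, i.e. 23 days after Jan 1.
23 mod 7 = 2, so advance 2 weekdays from Saturday: Monday.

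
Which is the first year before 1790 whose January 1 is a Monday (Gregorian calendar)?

1787

Jan 1 advances by 2 weekdays after a leap year and by 1 after a common year.
1790: Jan 1 is Friday.
1789: Thursday
1788: Tuesday (leap)
1787: Monday
1787 begins on a Monday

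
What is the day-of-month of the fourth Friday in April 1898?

April 1, 1898 is a Friday, so the first Friday is the 1st.
The fourth Friday is 1 + 21 = 22.

22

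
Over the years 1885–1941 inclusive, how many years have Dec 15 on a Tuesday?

Track Dec 15's weekday year by year (advancing +1, or +2 across a Feb 29):
  1885: Tue ✓  1886: Wed (+1)  1887: Thu (+1)  1888: Sat (+2)  1889: Sun (+1)
  1890: Mon (+1)  1891: Tue (+1) ✓  1892: Thu (+2)  1893: Fri (+1)  1894: Sat (+1)
  1895: Sun (+1)  1896: Tue (+2) ✓  1897: Wed (+1)  1898: Thu (+1)  … (29 more years) …
  1928: Sat (+2)  1929: Sun (+1)  1930: Mon (+1)  1931: Tue (+1) ✓  1932: Thu (+2)
  1933: Fri (+1)  1934: Sat (+1)  1935: Sun (+1)  1936: Tue (+2) ✓  1937: Wed (+1)
  1938: Thu (+1)  1939: Fri (+1)  1940: Sun (+2)  1941: Mon (+1)
Tuesday years: 1885, 1891, 1896, 1903, 1908, 1914, 1925, 1931, 1936 — 9 in total.

9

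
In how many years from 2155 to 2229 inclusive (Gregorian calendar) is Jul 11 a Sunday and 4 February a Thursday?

Check each year's weekday for Jul 11 and 4 February:
  2155: Fri/Tue  2156: Sun/Wed  2157: Mon/Fri  2158: Tue/Sat  2159: Wed/Sun  2160: Fri/Mon  2161: Sat/Wed  2162: Sun/Thu ✓  2163: Mon/Fri  2164: Wed/Sat  2165: Thu/Mon  2166: Fri/Tue  2167: Sat/Wed  2168: Mon/Thu  …(47 more)…  2216: Thu/Sun  2217: Fri/Tue  2218: Sat/Wed  2219: Sun/Thu ✓  2220: Tue/Fri  2221: Wed/Sun  2222: Thu/Mon  2223: Fri/Tue  2224: Sun/Wed  2225: Mon/Fri  2226: Tue/Sat  2227: Wed/Sun  2228: Fri/Mon  2229: Sat/Wed
Both conditions hold in: 2162, 2173, 2179, 2190, 2202, 2213, 2219 — 7.

7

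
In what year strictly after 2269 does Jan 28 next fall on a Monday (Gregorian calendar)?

From one year to the next, a fixed date's weekday advances by 1, or by 2 when a Feb 29 lies between the two dates.
2269: January 28 is Thursday.
2270: Friday (+1)
2271: Saturday (+1)
2272: Sunday (+1)
2273: Tuesday (+2)
2274: Wednesday (+1)
2275: Thursday (+1)
2276: Friday (+1)
2277: Sunday (+2)
2278: Monday (+1)
Jan 28 falls on a Monday in 2278.

2278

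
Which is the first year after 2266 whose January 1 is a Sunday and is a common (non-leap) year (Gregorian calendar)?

2271

Jan 1 advances by 2 weekdays after a leap year and by 1 after a common year.
2266: Jan 1 is Monday.
2267: Tuesday
2268: Wednesday (leap)
2269: Friday
2270: Saturday
2271: Sunday
2271 begins on a Sunday and is a common year.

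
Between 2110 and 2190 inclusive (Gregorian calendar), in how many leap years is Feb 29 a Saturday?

3

Leap years in 2110–2190: 20 of them.
Feb 29 weekday advances by 5 (mod 7) from one leap year to the next four years later (or differs when a century non-leap intervenes).
Leap-day weekdays: 2112:Mon 2116:Sat✓ 2120:Thu 2124:Tue 2128:Sun 2132:Fri 2136:Wed 2140:Mon 2144:Sat✓ 2148:Thu 2152:Tue 2156:Sun 2160:Fri 2164:Wed 2168:Mon 2172:Sat✓ 2176:Thu 2180:Tue 2184:Sun 2188:Fri
Saturday: 2116, 2144, 2172 → 3.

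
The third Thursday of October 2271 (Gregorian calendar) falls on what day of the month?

19

October 1, 2271 is a Sunday, so the first Thursday is the 5th.
The third Thursday is 5 + 14 = 19.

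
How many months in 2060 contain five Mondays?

A month of length L has five Mondays iff its first Monday is on day ≤ L−28 (so day 1–3 in a 31-day month, 1–2 in a 30-day month, day 1 in a leap February).
Checking each month of 2060: Jan starts Thu (31d); Feb starts Sun (29d); Mar starts Mon (31d) ✓; Apr starts Thu (30d); May starts Sat (31d) ✓; Jun starts Tue (30d); Jul starts Thu (31d); Aug starts Sun (31d) ✓; Sep starts Wed (30d); Oct starts Fri (31d); Nov starts Mon (30d) ✓; Dec starts Wed (31d).
Five-Monday months: March, May, August, November → 4.

4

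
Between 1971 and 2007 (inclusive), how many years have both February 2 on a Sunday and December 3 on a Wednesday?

Check each year's weekday for February 2 and December 3:
  1971: Tue/Fri  1972: Wed/Sun  1973: Fri/Mon  1974: Sat/Tue  1975: Sun/Wed ✓  1976: Mon/Fri  1977: Wed/Sat  1978: Thu/Sun  1979: Fri/Mon  1980: Sat/Wed  1981: Mon/Thu  1982: Tue/Fri  1983: Wed/Sat  1984: Thu/Mon  …(9 more)…  1994: Wed/Sat  1995: Thu/Sun  1996: Fri/Tue  1997: Sun/Wed ✓  1998: Mon/Thu  1999: Tue/Fri  2000: Wed/Sun  2001: Fri/Mon  2002: Sat/Tue  2003: Sun/Wed ✓  2004: Mon/Fri  2005: Wed/Sat  2006: Thu/Sun  2007: Fri/Mon
Both conditions hold in: 1975, 1986, 1997, 2003 — 4.

4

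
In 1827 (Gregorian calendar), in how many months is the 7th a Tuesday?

1

Check the 7th of each month of 1827: Jan 7: Sun, Feb 7: Wed, Mar 7: Wed, Apr 7: Sat, May 7: Mon, Jun 7: Thu, Jul 7: Sat, Aug 7: Tue, Sep 7: Fri, Oct 7: Sun, Nov 7: Wed, Dec 7: Fri.
Tuesday occurs in August — 1 month.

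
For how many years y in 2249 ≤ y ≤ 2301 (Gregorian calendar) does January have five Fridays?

January has 31 days; it has five Fridays when Friday falls among the first (month-length − 28) days — i.e. when January 1 is one of Friday/Thursday/Wednesday.
January 1 by year: 2249:Mon 2250:Tue 2251:Wed✓ 2252:Thu✓ 2253:Sat 2254:Sun 2255:Mon 2256:Tue 2257:Thu✓ 2258:Fri✓ 2259:Sat 2260:Sun 2261:Tue 2262:Wed✓ 2263:Thu✓ …(23 more)… 2287:Sat 2288:Sun 2289:Tue 2290:Wed✓ 2291:Thu✓ 2292:Fri✓ 2293:Sun 2294:Mon 2295:Tue 2296:Wed✓ 2297:Fri✓ 2298:Sat 2299:Sun 2300:Mon 2301:Tue
Years with five Fridays: 2251, 2252, 2257, 2258, 2262, 2263, 2264, 2268, 2269, 2273, 2274, 2275, 2279, 2280, 2285, 2286, 2290, 2291, 2292, 2296, 2297 → 21.

21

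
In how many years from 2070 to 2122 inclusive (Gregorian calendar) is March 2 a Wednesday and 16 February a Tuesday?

Check each year's weekday for March 2 and 16 February:
  2070: Sun/Sun  2071: Mon/Mon  2072: Wed/Tue ✓  2073: Thu/Thu  2074: Fri/Fri  2075: Sat/Sat  2076: Mon/Sun  2077: Tue/Tue  2078: Wed/Wed  2079: Thu/Thu  2080: Sat/Fri  2081: Sun/Sun  2082: Mon/Mon  2083: Tue/Tue  …(25 more)…  2109: Sat/Sat  2110: Sun/Sun  2111: Mon/Mon  2112: Wed/Tue ✓  2113: Thu/Thu  2114: Fri/Fri  2115: Sat/Sat  2116: Mon/Sun  2117: Tue/Tue  2118: Wed/Wed  2119: Thu/Thu  2120: Sat/Fri  2121: Sun/Sun  2122: Mon/Mon
Both conditions hold in: 2072, 2112 — 2.

2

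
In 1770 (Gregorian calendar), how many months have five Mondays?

5

A month of length L has five Mondays iff its first Monday is on day ≤ L−28 (so day 1–3 in a 31-day month, 1–2 in a 30-day month, day 1 in a leap February).
Checking each month of 1770: Jan starts Mon (31d) ✓; Feb starts Thu (28d); Mar starts Thu (31d); Apr starts Sun (30d) ✓; May starts Tue (31d); Jun starts Fri (30d); Jul starts Sun (31d) ✓; Aug starts Wed (31d); Sep starts Sat (30d); Oct starts Mon (31d) ✓; Nov starts Thu (30d); Dec starts Sat (31d) ✓.
Five-Monday months: January, April, July, October, December → 5.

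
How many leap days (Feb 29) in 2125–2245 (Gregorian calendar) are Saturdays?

Leap years in 2125–2245: 29 of them.
Feb 29 weekday advances by 5 (mod 7) from one leap year to the next four years later (or differs when a century non-leap intervenes).
Leap-day weekdays: 2128:Sun 2132:Fri 2136:Wed 2140:Mon 2144:Sat✓ 2148:Thu 2152:Tue 2156:Sun 2160:Fri 2164:Wed 2168:Mon 2172:Sat✓ 2176:Thu …(3 more)… 2192:Wed 2196:Mon 2204:Wed 2208:Mon 2212:Sat✓ 2216:Thu 2220:Tue 2224:Sun 2228:Fri 2232:Wed 2236:Mon 2240:Sat✓ 2244:Thu
Saturday: 2144, 2172, 2212, 2240 → 4.

4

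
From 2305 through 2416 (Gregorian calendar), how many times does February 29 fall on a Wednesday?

Leap years in 2305–2416: 28 of them.
Feb 29 weekday advances by 5 (mod 7) from one leap year to the next four years later (or differs when a century non-leap intervenes).
Leap-day weekdays: 2308:Sat 2312:Thu 2316:Tue 2320:Sun 2324:Fri 2328:Wed✓ 2332:Mon 2336:Sat 2340:Thu 2344:Tue 2348:Sun 2352:Fri 2356:Wed✓ 2360:Mon 2364:Sat 2368:Thu 2372:Tue 2376:Sun 2380:Fri 2384:Wed✓ 2388:Mon 2392:Sat 2396:Thu 2400:Tue 2404:Sun 2408:Fri 2412:Wed✓ 2416:Mon
Wednesday: 2328, 2356, 2384, 2412 → 4.

4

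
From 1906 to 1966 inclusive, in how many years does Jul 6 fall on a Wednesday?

9

Track Jul 6's weekday year by year (advancing +1, or +2 across a Feb 29):
  1906: Fri  1907: Sat (+1)  1908: Mon (+2)  1909: Tue (+1)  1910: Wed (+1) ✓
  1911: Thu (+1)  1912: Sat (+2)  1913: Sun (+1)  1914: Mon (+1)  1915: Tue (+1)
  1916: Thu (+2)  1917: Fri (+1)  1918: Sat (+1)  1919: Sun (+1)  … (33 more years) …
  1953: Mon (+1)  1954: Tue (+1)  1955: Wed (+1) ✓  1956: Fri (+2)  1957: Sat (+1)
  1958: Sun (+1)  1959: Mon (+1)  1960: Wed (+2) ✓  1961: Thu (+1)  1962: Fri (+1)
  1963: Sat (+1)  1964: Mon (+2)  1965: Tue (+1)  1966: Wed (+1) ✓
Wednesday years: 1910, 1921, 1927, 1932, 1938, 1949, 1955, 1960, 1966 — 9 in total.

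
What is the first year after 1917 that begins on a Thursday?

1920

Jan 1 advances by 2 weekdays after a leap year and by 1 after a common year.
1917: Jan 1 is Monday.
1918: Tuesday
1919: Wednesday
1920: Thursday (leap)
1920 begins on a Thursday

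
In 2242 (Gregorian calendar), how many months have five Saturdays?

A month of length L has five Saturdays iff its first Saturday is on day ≤ L−28 (so day 1–3 in a 31-day month, 1–2 in a 30-day month, day 1 in a leap February).
Checking each month of 2242: Jan starts Sat (31d) ✓; Feb starts Tue (28d); Mar starts Tue (31d); Apr starts Fri (30d) ✓; May starts Sun (31d); Jun starts Wed (30d); Jul starts Fri (31d) ✓; Aug starts Mon (31d); Sep starts Thu (30d); Oct starts Sat (31d) ✓; Nov starts Tue (30d); Dec starts Thu (31d) ✓.
Five-Saturday months: January, April, July, October, December → 5.

5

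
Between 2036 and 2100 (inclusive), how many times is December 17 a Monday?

9

Track December 17's weekday year by year (advancing +1, or +2 across a Feb 29):
  2036: Wed  2037: Thu (+1)  2038: Fri (+1)  2039: Sat (+1)  2040: Mon (+2) ✓
  2041: Tue (+1)  2042: Wed (+1)  2043: Thu (+1)  2044: Sat (+2)  2045: Sun (+1)
  2046: Mon (+1) ✓  2047: Tue (+1)  2048: Thu (+2)  2049: Fri (+1)  … (37 more years) …
  2087: Wed (+1)  2088: Fri (+2)  2089: Sat (+1)  2090: Sun (+1)  2091: Mon (+1) ✓
  2092: Wed (+2)  2093: Thu (+1)  2094: Fri (+1)  2095: Sat (+1)  2096: Mon (+2) ✓
  2097: Tue (+1)  2098: Wed (+1)  2099: Thu (+1)  2100: Fri (+1)
Monday years: 2040, 2046, 2057, 2063, 2068, 2074, 2085, 2091, 2096 — 9 in total.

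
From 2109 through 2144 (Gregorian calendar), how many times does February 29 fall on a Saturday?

Leap years in 2109–2144: 9 of them.
Feb 29 weekday advances by 5 (mod 7) from one leap year to the next four years later (or differs when a century non-leap intervenes).
Leap-day weekdays: 2112:Mon 2116:Sat✓ 2120:Thu 2124:Tue 2128:Sun 2132:Fri 2136:Wed 2140:Mon 2144:Sat✓
Saturday: 2116, 2144 → 2.

2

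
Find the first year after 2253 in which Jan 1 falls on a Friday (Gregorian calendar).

2258

Jan 1 advances by 2 weekdays after a leap year and by 1 after a common year.
2253: Jan 1 is Saturday.
2254: Sunday
2255: Monday
2256: Tuesday (leap)
2257: Thursday
2258: Friday
2258 begins on a Friday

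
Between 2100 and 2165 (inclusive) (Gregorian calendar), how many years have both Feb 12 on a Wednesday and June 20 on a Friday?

Check each year's weekday for Feb 12 and June 20:
  2100: Fri/Sun  2101: Sat/Mon  2102: Sun/Tue  2103: Mon/Wed  2104: Tue/Fri  2105: Thu/Sat  2106: Fri/Sun  2107: Sat/Mon  2108: Sun/Wed  2109: Tue/Thu  2110: Wed/Fri ✓  2111: Thu/Sat  2112: Fri/Mon  2113: Sun/Tue  …(38 more)…  2152: Sat/Tue  2153: Mon/Wed  2154: Tue/Thu  2155: Wed/Fri ✓  2156: Thu/Sun  2157: Sat/Mon  2158: Sun/Tue  2159: Mon/Wed  2160: Tue/Fri  2161: Thu/Sat  2162: Fri/Sun  2163: Sat/Mon  2164: Sun/Wed  2165: Tue/Thu
Both conditions hold in: 2110, 2121, 2127, 2138, 2149, 2155 — 6.

6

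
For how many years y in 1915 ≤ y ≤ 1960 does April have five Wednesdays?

April has 30 days; it has five Wednesdays when Wednesday falls among the first (month-length − 28) days — i.e. when April 1 is one of Wednesday/Tuesday.
April 1 by year: 1915:Thu 1916:Sat 1917:Sun 1918:Mon 1919:Tue✓ 1920:Thu 1921:Fri 1922:Sat 1923:Sun 1924:Tue✓ 1925:Wed✓ 1926:Thu 1927:Fri 1928:Sun 1929:Mon …(16 more)… 1946:Mon 1947:Tue✓ 1948:Thu 1949:Fri 1950:Sat 1951:Sun 1952:Tue✓ 1953:Wed✓ 1954:Thu 1955:Fri 1956:Sun 1957:Mon 1958:Tue✓ 1959:Wed✓ 1960:Fri
Years with five Wednesdays: 1919, 1924, 1925, 1930, 1931, 1936, 1941, 1942, 1947, 1952, 1953, 1958, 1959 → 13.

13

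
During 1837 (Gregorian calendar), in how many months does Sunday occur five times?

5

A month of length L has five Sundays iff its first Sunday is on day ≤ L−28 (so day 1–3 in a 31-day month, 1–2 in a 30-day month, day 1 in a leap February).
Checking each month of 1837: Jan starts Sun (31d) ✓; Feb starts Wed (28d); Mar starts Wed (31d); Apr starts Sat (30d) ✓; May starts Mon (31d); Jun starts Thu (30d); Jul starts Sat (31d) ✓; Aug starts Tue (31d); Sep starts Fri (30d); Oct starts Sun (31d) ✓; Nov starts Wed (30d); Dec starts Fri (31d) ✓.
Five-Sunday months: January, April, July, October, December → 5.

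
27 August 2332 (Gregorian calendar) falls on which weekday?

Saturday

January 1, 2332 is a Friday.
August 27 is day 240 of the year, i.e. 239 days after Jan 1.
239 mod 7 = 1, so advance 1 weekday from Friday: Saturday.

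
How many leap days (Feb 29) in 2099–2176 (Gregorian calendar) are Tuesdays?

Leap years in 2099–2176: 19 of them.
Feb 29 weekday advances by 5 (mod 7) from one leap year to the next four years later (or differs when a century non-leap intervenes).
Leap-day weekdays: 2104:Fri 2108:Wed 2112:Mon 2116:Sat 2120:Thu 2124:Tue✓ 2128:Sun 2132:Fri 2136:Wed 2140:Mon 2144:Sat 2148:Thu 2152:Tue✓ 2156:Sun 2160:Fri 2164:Wed 2168:Mon 2172:Sat 2176:Thu
Tuesday: 2124, 2152 → 2.

2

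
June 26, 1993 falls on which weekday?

Saturday

January 1, 1993 is a Friday.
June 26 is day 177 of the year, i.e. 176 days after Jan 1.
176 mod 7 = 1, so advance 1 weekday from Friday: Saturday.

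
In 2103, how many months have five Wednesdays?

4

A month of length L has five Wednesdays iff its first Wednesday is on day ≤ L−28 (so day 1–3 in a 31-day month, 1–2 in a 30-day month, day 1 in a leap February).
Checking each month of 2103: Jan starts Mon (31d) ✓; Feb starts Thu (28d); Mar starts Thu (31d); Apr starts Sun (30d); May starts Tue (31d) ✓; Jun starts Fri (30d); Jul starts Sun (31d); Aug starts Wed (31d) ✓; Sep starts Sat (30d); Oct starts Mon (31d) ✓; Nov starts Thu (30d); Dec starts Sat (31d).
Five-Wednesday months: January, May, August, October → 4.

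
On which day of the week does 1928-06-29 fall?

Friday

January 1, 1928 is a Sunday.
June 29 is day 181 of the year, i.e. 180 days after Jan 1.
180 mod 7 = 5, so advance 5 weekdays from Sunday: Friday.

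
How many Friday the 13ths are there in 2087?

Check the 13th of each month of 2087: Jan 13: Mon, Feb 13: Thu, Mar 13: Thu, Apr 13: Sun, May 13: Tue, Jun 13: Fri, Jul 13: Sun, Aug 13: Wed, Sep 13: Sat, Oct 13: Mon, Nov 13: Thu, Dec 13: Sat.
Friday occurs in June — 1 month.

1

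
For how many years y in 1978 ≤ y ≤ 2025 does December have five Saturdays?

December has 31 days; it has five Saturdays when Saturday falls among the first (month-length − 28) days — i.e. when December 1 is one of Saturday/Friday/Thursday.
December 1 by year: 1978:Fri✓ 1979:Sat✓ 1980:Mon 1981:Tue 1982:Wed 1983:Thu✓ 1984:Sat✓ 1985:Sun 1986:Mon 1987:Tue 1988:Thu✓ 1989:Fri✓ 1990:Sat✓ 1991:Sun 1992:Tue …(18 more)… 2011:Thu✓ 2012:Sat✓ 2013:Sun 2014:Mon 2015:Tue 2016:Thu✓ 2017:Fri✓ 2018:Sat✓ 2019:Sun 2020:Tue 2021:Wed 2022:Thu✓ 2023:Fri✓ 2024:Sun 2025:Mon
Years with five Saturdays: 1978, 1979, 1983, 1984, 1988, 1989, 1990, 1994, 1995, 2000, 2001, 2005, 2006, 2007, 2011, 2012, 2016, 2017, 2018, 2022, 2023 → 21.

21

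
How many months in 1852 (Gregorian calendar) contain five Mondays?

A month of length L has five Mondays iff its first Monday is on day ≤ L−28 (so day 1–3 in a 31-day month, 1–2 in a 30-day month, day 1 in a leap February).
Checking each month of 1852: Jan starts Thu (31d); Feb starts Sun (29d); Mar starts Mon (31d) ✓; Apr starts Thu (30d); May starts Sat (31d) ✓; Jun starts Tue (30d); Jul starts Thu (31d); Aug starts Sun (31d) ✓; Sep starts Wed (30d); Oct starts Fri (31d); Nov starts Mon (30d) ✓; Dec starts Wed (31d).
Five-Monday months: March, May, August, November → 4.

4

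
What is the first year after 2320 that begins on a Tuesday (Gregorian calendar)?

Jan 1 advances by 2 weekdays after a leap year and by 1 after a common year.
2320: Jan 1 is Thursday (leap).
2321: Saturday
2322: Sunday
2323: Monday
2324: Tuesday (leap)
2324 begins on a Tuesday

2324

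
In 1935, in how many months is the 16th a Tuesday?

Check the 16th of each month of 1935: Jan 16: Wed, Feb 16: Sat, Mar 16: Sat, Apr 16: Tue, May 16: Thu, Jun 16: Sun, Jul 16: Tue, Aug 16: Fri, Sep 16: Mon, Oct 16: Wed, Nov 16: Sat, Dec 16: Mon.
Tuesday occurs in April, July — 2 months.

2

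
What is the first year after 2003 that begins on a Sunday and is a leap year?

2012

Jan 1 advances by 2 weekdays after a leap year and by 1 after a common year.
2003: Jan 1 is Wednesday.
2004: Thursday (leap)
2005: Saturday
2006: Sunday
2007: Monday
2008: Tuesday (leap)
2009: Thursday
2010: Friday
2011: Saturday
2012: Sunday (leap)
2012 begins on a Sunday and is a leap year.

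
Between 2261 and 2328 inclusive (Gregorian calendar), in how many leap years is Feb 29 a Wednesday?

2

Leap years in 2261–2328: 16 of them.
Feb 29 weekday advances by 5 (mod 7) from one leap year to the next four years later (or differs when a century non-leap intervenes).
Leap-day weekdays: 2264:Mon 2268:Sat 2272:Thu 2276:Tue 2280:Sun 2284:Fri 2288:Wed✓ 2292:Mon 2296:Sat 2304:Mon 2308:Sat 2312:Thu 2316:Tue 2320:Sun 2324:Fri 2328:Wed✓
Wednesday: 2288, 2328 → 2.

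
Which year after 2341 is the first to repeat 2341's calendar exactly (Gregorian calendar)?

2347

Two years share a calendar iff Jan 1 falls on the same weekday and both are leap or both are common. 2341: Jan 1 is Wednesday, common year.
2342: Jan 1 Thursday, common
2343: Jan 1 Friday, common
2344: Jan 1 Saturday, leap
2345: Jan 1 Monday, common
2346: Jan 1 Tuesday, common
2347: Jan 1 Wednesday, common
2347 matches on both conditions.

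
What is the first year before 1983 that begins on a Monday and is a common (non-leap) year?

1979

Jan 1 advances by 2 weekdays after a leap year and by 1 after a common year.
1983: Jan 1 is Saturday.
1982: Friday
1981: Thursday
1980: Tuesday (leap)
1979: Monday
1979 begins on a Monday and is a common year.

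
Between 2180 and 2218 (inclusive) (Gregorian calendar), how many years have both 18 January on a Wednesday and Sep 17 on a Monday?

Check each year's weekday for 18 January and Sep 17:
  2180: Tue/Sun  2181: Thu/Mon  2182: Fri/Tue  2183: Sat/Wed  2184: Sun/Fri  2185: Tue/Sat  2186: Wed/Sun  2187: Thu/Mon  2188: Fri/Wed  2189: Sun/Thu  2190: Mon/Fri  2191: Tue/Sat  2192: Wed/Mon ✓  2193: Fri/Tue  …(11 more)…  2205: Fri/Tue  2206: Sat/Wed  2207: Sun/Thu  2208: Mon/Sat  2209: Wed/Sun  2210: Thu/Mon  2211: Fri/Tue  2212: Sat/Thu  2213: Mon/Fri  2214: Tue/Sat  2215: Wed/Sun  2216: Thu/Tue  2217: Sat/Wed  2218: Sun/Thu
Both conditions hold in: 2192, 2204 — 2.

2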